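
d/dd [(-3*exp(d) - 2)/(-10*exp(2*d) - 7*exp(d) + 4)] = (-(3*exp(d) + 2)*(20*exp(d) + 7) + 30*exp(2*d) + 21*exp(d) - 12)*exp(d)/(10*exp(2*d) + 7*exp(d) - 4)^2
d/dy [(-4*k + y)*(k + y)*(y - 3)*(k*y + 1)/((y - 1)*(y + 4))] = ((k + y)*(4*k - y)*(y - 3)*(y - 1)*(k*y + 1) + (k + y)*(4*k - y)*(y - 3)*(y + 4)*(k*y + 1) + (y - 1)*(y + 4)*(-k*(k + y)*(4*k - y)*(y - 3) - (k + y)*(4*k - y)*(k*y + 1) + (k + y)*(y - 3)*(k*y + 1) - (4*k - y)*(y - 3)*(k*y + 1)))/((y - 1)^2*(y + 4)^2)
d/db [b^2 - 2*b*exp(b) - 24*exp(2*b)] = -2*b*exp(b) + 2*b - 48*exp(2*b) - 2*exp(b)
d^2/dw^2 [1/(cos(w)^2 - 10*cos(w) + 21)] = (-8*sin(w)^4 + 36*sin(w)^2 - 495*cos(w) + 15*cos(3*w) + 288)/(2*(cos(w) - 7)^3*(cos(w) - 3)^3)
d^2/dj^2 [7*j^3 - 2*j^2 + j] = 42*j - 4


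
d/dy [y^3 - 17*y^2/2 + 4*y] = 3*y^2 - 17*y + 4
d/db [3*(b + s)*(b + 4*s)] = 6*b + 15*s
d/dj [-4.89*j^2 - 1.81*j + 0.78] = -9.78*j - 1.81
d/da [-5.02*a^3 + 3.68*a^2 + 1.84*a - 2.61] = -15.06*a^2 + 7.36*a + 1.84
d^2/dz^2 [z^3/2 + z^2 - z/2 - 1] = 3*z + 2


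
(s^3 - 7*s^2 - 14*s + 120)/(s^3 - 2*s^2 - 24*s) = (s - 5)/s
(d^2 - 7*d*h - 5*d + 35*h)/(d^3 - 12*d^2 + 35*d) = (d - 7*h)/(d*(d - 7))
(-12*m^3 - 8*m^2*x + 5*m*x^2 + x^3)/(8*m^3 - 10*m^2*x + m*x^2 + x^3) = (6*m^2 + 7*m*x + x^2)/(-4*m^2 + 3*m*x + x^2)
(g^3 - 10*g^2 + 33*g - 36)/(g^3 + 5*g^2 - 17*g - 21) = (g^2 - 7*g + 12)/(g^2 + 8*g + 7)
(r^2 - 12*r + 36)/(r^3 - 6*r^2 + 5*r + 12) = (r^2 - 12*r + 36)/(r^3 - 6*r^2 + 5*r + 12)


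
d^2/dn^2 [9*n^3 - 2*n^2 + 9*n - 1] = 54*n - 4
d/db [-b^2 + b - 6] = 1 - 2*b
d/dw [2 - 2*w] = -2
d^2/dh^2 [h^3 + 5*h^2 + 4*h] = 6*h + 10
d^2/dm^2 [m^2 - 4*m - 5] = 2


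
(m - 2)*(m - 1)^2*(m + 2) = m^4 - 2*m^3 - 3*m^2 + 8*m - 4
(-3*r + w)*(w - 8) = -3*r*w + 24*r + w^2 - 8*w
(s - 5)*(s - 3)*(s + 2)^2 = s^4 - 4*s^3 - 13*s^2 + 28*s + 60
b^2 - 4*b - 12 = (b - 6)*(b + 2)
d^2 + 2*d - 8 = (d - 2)*(d + 4)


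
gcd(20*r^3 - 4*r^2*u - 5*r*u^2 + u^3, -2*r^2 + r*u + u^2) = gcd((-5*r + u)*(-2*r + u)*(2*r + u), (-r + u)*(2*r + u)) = 2*r + u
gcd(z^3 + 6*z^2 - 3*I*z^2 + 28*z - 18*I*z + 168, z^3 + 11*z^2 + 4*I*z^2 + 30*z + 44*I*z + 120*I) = z^2 + z*(6 + 4*I) + 24*I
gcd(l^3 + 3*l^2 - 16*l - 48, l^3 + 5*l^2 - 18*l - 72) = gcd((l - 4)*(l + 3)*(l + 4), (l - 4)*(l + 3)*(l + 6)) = l^2 - l - 12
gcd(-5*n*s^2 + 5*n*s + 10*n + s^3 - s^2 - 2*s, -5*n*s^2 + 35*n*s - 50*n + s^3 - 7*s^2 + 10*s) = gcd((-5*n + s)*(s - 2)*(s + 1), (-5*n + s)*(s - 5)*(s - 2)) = -5*n*s + 10*n + s^2 - 2*s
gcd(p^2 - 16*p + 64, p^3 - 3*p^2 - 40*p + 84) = 1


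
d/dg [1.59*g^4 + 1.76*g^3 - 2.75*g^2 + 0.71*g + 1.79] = 6.36*g^3 + 5.28*g^2 - 5.5*g + 0.71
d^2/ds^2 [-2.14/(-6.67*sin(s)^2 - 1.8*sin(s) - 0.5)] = (-380.824984*sin(s)^4 - 77.07852*sin(s)^3 + 592.851476*sin(s)^2 + 156.08304*sin(s) - 0.406599999999999)/(6.67*sin(s)^2 + 1.8*sin(s) + 0.5)^3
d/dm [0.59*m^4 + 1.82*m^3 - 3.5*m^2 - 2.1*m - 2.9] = 2.36*m^3 + 5.46*m^2 - 7.0*m - 2.1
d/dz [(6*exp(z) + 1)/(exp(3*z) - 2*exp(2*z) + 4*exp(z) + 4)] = (-12*exp(3*z) + 9*exp(2*z) + 4*exp(z) + 20)*exp(z)/(exp(6*z) - 4*exp(5*z) + 12*exp(4*z) - 8*exp(3*z) + 32*exp(z) + 16)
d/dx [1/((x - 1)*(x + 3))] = 2*(-x - 1)/(x^4 + 4*x^3 - 2*x^2 - 12*x + 9)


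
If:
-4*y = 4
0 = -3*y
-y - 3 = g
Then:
No Solution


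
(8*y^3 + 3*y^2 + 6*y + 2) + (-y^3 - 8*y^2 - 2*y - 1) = 7*y^3 - 5*y^2 + 4*y + 1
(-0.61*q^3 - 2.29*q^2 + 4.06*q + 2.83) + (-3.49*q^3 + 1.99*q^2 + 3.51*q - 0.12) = -4.1*q^3 - 0.3*q^2 + 7.57*q + 2.71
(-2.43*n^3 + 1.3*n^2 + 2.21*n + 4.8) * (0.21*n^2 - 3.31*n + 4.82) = -0.5103*n^5 + 8.3163*n^4 - 15.5515*n^3 - 0.0410999999999992*n^2 - 5.2358*n + 23.136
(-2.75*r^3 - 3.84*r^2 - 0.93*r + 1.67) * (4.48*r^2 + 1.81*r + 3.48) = -12.32*r^5 - 22.1807*r^4 - 20.6868*r^3 - 7.5649*r^2 - 0.2137*r + 5.8116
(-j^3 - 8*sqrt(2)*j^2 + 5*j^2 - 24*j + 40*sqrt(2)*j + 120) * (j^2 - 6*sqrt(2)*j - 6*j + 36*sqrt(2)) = -j^5 - 2*sqrt(2)*j^4 + 11*j^4 + 22*sqrt(2)*j^3 + 42*j^3 - 792*j^2 + 84*sqrt(2)*j^2 - 1584*sqrt(2)*j + 2160*j + 4320*sqrt(2)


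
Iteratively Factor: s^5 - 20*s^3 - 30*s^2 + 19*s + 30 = (s - 5)*(s^4 + 5*s^3 + 5*s^2 - 5*s - 6) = (s - 5)*(s + 3)*(s^3 + 2*s^2 - s - 2) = (s - 5)*(s - 1)*(s + 3)*(s^2 + 3*s + 2) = (s - 5)*(s - 1)*(s + 1)*(s + 3)*(s + 2)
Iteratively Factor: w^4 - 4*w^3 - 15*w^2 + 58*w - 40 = (w - 1)*(w^3 - 3*w^2 - 18*w + 40) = (w - 2)*(w - 1)*(w^2 - w - 20) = (w - 5)*(w - 2)*(w - 1)*(w + 4)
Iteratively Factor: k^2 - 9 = (k + 3)*(k - 3)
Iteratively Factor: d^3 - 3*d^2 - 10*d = (d + 2)*(d^2 - 5*d) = d*(d + 2)*(d - 5)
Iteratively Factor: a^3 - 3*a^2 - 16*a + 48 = (a + 4)*(a^2 - 7*a + 12) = (a - 4)*(a + 4)*(a - 3)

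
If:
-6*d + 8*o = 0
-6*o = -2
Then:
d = 4/9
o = 1/3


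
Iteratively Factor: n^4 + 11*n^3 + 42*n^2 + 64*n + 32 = (n + 1)*(n^3 + 10*n^2 + 32*n + 32) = (n + 1)*(n + 4)*(n^2 + 6*n + 8) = (n + 1)*(n + 4)^2*(n + 2)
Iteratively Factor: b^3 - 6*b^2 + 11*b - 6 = (b - 2)*(b^2 - 4*b + 3) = (b - 2)*(b - 1)*(b - 3)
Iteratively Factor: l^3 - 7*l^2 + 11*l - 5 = (l - 1)*(l^2 - 6*l + 5) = (l - 5)*(l - 1)*(l - 1)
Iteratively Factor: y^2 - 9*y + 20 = (y - 5)*(y - 4)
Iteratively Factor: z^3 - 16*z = (z + 4)*(z^2 - 4*z) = (z - 4)*(z + 4)*(z)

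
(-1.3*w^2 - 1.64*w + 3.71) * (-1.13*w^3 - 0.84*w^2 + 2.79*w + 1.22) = 1.469*w^5 + 2.9452*w^4 - 6.4417*w^3 - 9.278*w^2 + 8.3501*w + 4.5262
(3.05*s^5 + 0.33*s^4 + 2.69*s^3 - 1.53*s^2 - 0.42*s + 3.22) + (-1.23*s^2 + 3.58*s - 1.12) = 3.05*s^5 + 0.33*s^4 + 2.69*s^3 - 2.76*s^2 + 3.16*s + 2.1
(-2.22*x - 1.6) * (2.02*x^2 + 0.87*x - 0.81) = -4.4844*x^3 - 5.1634*x^2 + 0.4062*x + 1.296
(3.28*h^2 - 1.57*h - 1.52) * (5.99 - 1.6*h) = -5.248*h^3 + 22.1592*h^2 - 6.9723*h - 9.1048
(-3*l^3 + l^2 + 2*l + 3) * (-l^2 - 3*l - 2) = 3*l^5 + 8*l^4 + l^3 - 11*l^2 - 13*l - 6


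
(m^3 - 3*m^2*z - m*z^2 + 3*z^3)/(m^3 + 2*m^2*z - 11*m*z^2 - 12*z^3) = (m - z)/(m + 4*z)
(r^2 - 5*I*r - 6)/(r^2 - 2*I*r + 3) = (r - 2*I)/(r + I)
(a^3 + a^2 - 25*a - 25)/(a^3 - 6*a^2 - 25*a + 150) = (a + 1)/(a - 6)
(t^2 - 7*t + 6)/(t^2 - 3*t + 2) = (t - 6)/(t - 2)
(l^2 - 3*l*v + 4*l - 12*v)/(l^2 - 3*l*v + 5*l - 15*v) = (l + 4)/(l + 5)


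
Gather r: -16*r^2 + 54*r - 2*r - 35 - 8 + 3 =-16*r^2 + 52*r - 40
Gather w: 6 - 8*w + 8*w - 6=0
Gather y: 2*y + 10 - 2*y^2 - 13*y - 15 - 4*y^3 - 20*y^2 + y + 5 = -4*y^3 - 22*y^2 - 10*y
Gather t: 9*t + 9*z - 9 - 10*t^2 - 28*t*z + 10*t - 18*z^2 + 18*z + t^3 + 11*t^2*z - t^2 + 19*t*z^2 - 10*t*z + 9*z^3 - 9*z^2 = t^3 + t^2*(11*z - 11) + t*(19*z^2 - 38*z + 19) + 9*z^3 - 27*z^2 + 27*z - 9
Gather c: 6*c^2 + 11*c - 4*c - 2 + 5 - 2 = 6*c^2 + 7*c + 1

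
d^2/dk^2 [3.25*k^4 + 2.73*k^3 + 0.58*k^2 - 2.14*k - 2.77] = 39.0*k^2 + 16.38*k + 1.16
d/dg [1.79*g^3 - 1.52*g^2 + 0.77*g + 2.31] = 5.37*g^2 - 3.04*g + 0.77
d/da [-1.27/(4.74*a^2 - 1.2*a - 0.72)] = (12.0396*a - 1.524)/(-4.74*a^2 + 1.2*a + 0.72)^2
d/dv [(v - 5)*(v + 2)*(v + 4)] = 3*v^2 + 2*v - 22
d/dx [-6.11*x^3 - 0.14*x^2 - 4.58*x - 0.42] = -18.33*x^2 - 0.28*x - 4.58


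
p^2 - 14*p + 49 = (p - 7)^2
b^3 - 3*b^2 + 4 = (b - 2)^2*(b + 1)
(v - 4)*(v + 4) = v^2 - 16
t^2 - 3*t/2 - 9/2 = (t - 3)*(t + 3/2)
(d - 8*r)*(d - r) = d^2 - 9*d*r + 8*r^2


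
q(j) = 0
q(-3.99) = 0.00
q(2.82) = 0.00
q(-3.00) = 0.00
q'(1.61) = 0.00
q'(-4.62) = 0.00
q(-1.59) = 0.00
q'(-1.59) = 0.00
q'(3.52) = 0.00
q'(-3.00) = 0.00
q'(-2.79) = 0.00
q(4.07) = 0.00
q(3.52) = 0.00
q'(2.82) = 0.00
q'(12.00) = 0.00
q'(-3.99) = 0.00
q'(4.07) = 0.00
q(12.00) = 0.00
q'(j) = 0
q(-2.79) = 0.00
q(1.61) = 0.00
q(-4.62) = 0.00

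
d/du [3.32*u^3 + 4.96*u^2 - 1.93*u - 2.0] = 9.96*u^2 + 9.92*u - 1.93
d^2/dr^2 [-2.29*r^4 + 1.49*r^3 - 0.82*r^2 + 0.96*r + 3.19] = -27.48*r^2 + 8.94*r - 1.64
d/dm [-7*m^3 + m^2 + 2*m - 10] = -21*m^2 + 2*m + 2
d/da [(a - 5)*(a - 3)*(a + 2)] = 3*a^2 - 12*a - 1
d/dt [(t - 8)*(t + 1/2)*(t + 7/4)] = 3*t^2 - 23*t/2 - 137/8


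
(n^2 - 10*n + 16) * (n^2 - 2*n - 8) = n^4 - 12*n^3 + 28*n^2 + 48*n - 128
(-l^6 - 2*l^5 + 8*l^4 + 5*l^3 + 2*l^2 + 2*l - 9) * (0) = 0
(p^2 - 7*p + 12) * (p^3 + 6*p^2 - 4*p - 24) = p^5 - p^4 - 34*p^3 + 76*p^2 + 120*p - 288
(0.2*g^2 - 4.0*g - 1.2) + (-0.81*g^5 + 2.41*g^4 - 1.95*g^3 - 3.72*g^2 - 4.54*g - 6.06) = -0.81*g^5 + 2.41*g^4 - 1.95*g^3 - 3.52*g^2 - 8.54*g - 7.26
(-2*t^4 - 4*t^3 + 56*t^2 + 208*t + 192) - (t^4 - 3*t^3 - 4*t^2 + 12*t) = -3*t^4 - t^3 + 60*t^2 + 196*t + 192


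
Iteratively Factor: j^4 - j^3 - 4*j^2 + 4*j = (j + 2)*(j^3 - 3*j^2 + 2*j) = j*(j + 2)*(j^2 - 3*j + 2) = j*(j - 2)*(j + 2)*(j - 1)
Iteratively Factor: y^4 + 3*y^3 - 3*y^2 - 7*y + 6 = (y + 2)*(y^3 + y^2 - 5*y + 3) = (y - 1)*(y + 2)*(y^2 + 2*y - 3) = (y - 1)^2*(y + 2)*(y + 3)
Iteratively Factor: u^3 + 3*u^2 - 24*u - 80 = (u - 5)*(u^2 + 8*u + 16) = (u - 5)*(u + 4)*(u + 4)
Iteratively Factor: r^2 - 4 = (r - 2)*(r + 2)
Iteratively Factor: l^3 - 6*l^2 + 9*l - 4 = (l - 1)*(l^2 - 5*l + 4) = (l - 1)^2*(l - 4)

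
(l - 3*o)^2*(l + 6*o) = l^3 - 27*l*o^2 + 54*o^3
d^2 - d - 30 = (d - 6)*(d + 5)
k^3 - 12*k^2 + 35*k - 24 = (k - 8)*(k - 3)*(k - 1)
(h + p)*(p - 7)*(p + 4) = h*p^2 - 3*h*p - 28*h + p^3 - 3*p^2 - 28*p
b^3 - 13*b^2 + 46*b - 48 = (b - 8)*(b - 3)*(b - 2)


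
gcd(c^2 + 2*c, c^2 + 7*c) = c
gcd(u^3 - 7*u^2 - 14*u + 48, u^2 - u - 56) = u - 8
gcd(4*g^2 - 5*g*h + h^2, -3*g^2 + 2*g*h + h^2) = g - h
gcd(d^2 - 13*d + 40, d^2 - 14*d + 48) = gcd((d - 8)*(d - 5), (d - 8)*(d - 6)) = d - 8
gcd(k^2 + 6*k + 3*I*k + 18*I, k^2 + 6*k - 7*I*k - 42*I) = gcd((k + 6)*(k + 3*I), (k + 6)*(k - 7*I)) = k + 6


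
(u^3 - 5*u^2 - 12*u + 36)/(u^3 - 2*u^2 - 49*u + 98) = (u^2 - 3*u - 18)/(u^2 - 49)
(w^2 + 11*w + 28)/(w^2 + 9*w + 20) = (w + 7)/(w + 5)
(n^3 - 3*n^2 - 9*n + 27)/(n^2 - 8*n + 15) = (n^2 - 9)/(n - 5)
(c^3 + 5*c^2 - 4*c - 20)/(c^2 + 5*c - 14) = (c^2 + 7*c + 10)/(c + 7)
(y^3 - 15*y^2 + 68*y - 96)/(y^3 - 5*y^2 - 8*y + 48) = (y^2 - 11*y + 24)/(y^2 - y - 12)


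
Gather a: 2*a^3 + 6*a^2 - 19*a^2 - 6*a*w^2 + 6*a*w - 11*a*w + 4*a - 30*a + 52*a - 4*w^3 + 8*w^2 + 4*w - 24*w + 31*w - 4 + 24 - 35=2*a^3 - 13*a^2 + a*(-6*w^2 - 5*w + 26) - 4*w^3 + 8*w^2 + 11*w - 15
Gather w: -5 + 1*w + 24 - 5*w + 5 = 24 - 4*w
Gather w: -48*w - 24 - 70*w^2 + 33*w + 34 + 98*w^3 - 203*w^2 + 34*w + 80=98*w^3 - 273*w^2 + 19*w + 90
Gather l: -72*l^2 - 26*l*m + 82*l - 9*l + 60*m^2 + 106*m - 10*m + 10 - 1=-72*l^2 + l*(73 - 26*m) + 60*m^2 + 96*m + 9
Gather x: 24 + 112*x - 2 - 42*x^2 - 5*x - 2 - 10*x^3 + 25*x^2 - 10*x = -10*x^3 - 17*x^2 + 97*x + 20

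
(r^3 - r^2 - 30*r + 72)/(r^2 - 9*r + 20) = (r^2 + 3*r - 18)/(r - 5)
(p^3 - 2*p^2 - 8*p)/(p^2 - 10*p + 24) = p*(p + 2)/(p - 6)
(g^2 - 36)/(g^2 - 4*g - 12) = (g + 6)/(g + 2)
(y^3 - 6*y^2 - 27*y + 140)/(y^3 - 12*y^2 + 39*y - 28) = (y + 5)/(y - 1)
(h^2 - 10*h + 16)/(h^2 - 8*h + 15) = (h^2 - 10*h + 16)/(h^2 - 8*h + 15)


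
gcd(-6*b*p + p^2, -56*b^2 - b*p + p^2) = 1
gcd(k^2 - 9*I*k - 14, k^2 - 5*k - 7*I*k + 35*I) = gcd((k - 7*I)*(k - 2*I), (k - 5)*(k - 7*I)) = k - 7*I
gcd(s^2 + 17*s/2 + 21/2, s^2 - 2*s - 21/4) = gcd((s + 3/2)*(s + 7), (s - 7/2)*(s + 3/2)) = s + 3/2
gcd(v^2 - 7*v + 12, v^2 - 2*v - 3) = v - 3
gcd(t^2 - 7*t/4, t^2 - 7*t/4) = t^2 - 7*t/4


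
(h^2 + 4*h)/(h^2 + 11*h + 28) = h/(h + 7)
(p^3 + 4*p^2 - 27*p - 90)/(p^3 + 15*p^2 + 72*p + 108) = (p - 5)/(p + 6)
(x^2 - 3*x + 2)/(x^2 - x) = (x - 2)/x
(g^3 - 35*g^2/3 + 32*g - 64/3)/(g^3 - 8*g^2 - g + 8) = (g - 8/3)/(g + 1)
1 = 1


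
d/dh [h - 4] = 1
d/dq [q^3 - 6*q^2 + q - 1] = 3*q^2 - 12*q + 1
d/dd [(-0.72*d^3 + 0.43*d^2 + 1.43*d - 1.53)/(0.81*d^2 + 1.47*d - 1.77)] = (-0.5832*d^4 - 2.1168*d^3 + 3.297*d^2 + 0.9564*d - 0.282)/(0.6561*d^4 + 2.3814*d^3 - 0.706500000000001*d^2 - 5.2038*d + 3.1329)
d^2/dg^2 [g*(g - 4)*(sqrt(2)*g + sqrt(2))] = 6*sqrt(2)*(g - 1)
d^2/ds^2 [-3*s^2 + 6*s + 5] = -6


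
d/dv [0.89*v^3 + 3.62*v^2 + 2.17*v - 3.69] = 2.67*v^2 + 7.24*v + 2.17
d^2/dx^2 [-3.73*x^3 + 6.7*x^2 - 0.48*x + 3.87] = 13.4 - 22.38*x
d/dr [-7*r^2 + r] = 1 - 14*r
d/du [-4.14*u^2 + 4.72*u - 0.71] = 4.72 - 8.28*u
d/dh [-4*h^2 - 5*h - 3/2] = -8*h - 5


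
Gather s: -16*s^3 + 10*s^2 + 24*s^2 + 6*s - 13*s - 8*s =-16*s^3 + 34*s^2 - 15*s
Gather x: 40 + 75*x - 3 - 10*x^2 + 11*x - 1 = -10*x^2 + 86*x + 36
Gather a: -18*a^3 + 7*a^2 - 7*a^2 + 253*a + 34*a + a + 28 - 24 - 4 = -18*a^3 + 288*a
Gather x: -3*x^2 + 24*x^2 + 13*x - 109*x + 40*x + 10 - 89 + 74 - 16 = 21*x^2 - 56*x - 21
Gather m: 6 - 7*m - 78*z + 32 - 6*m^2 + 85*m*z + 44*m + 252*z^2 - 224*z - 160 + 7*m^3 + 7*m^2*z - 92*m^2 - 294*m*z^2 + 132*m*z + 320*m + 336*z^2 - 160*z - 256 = 7*m^3 + m^2*(7*z - 98) + m*(-294*z^2 + 217*z + 357) + 588*z^2 - 462*z - 378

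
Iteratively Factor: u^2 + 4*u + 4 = (u + 2)*(u + 2)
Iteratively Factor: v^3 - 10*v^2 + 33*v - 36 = (v - 4)*(v^2 - 6*v + 9) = (v - 4)*(v - 3)*(v - 3)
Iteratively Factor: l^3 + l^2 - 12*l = (l + 4)*(l^2 - 3*l) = (l - 3)*(l + 4)*(l)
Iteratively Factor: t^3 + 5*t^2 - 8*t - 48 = (t + 4)*(t^2 + t - 12) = (t - 3)*(t + 4)*(t + 4)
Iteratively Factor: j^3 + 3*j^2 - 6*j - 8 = (j - 2)*(j^2 + 5*j + 4) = (j - 2)*(j + 4)*(j + 1)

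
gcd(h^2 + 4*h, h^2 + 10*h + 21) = 1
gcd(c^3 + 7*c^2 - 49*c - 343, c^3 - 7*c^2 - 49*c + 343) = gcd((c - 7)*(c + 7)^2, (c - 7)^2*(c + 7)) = c^2 - 49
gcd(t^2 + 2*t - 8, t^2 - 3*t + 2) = t - 2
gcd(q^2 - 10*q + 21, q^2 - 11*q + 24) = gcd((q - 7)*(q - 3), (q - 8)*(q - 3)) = q - 3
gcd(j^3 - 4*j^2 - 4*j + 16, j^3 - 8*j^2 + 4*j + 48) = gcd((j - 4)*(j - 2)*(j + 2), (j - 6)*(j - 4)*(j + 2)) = j^2 - 2*j - 8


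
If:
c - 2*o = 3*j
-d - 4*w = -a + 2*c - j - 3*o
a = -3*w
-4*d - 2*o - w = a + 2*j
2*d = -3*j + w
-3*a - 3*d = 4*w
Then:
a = 0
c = 0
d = 0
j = 0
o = 0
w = 0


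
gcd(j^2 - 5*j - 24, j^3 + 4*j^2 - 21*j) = 1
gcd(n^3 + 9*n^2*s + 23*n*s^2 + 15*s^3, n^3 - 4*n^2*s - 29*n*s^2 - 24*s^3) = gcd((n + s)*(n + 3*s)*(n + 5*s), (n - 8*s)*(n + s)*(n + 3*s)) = n^2 + 4*n*s + 3*s^2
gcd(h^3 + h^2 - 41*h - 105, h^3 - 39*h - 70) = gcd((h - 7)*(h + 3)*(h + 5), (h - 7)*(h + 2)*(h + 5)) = h^2 - 2*h - 35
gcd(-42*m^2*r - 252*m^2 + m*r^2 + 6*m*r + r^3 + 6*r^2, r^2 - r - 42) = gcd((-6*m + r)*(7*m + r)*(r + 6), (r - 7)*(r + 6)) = r + 6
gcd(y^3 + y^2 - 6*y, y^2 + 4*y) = y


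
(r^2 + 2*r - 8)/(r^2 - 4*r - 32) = (r - 2)/(r - 8)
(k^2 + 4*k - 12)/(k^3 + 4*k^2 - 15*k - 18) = (k - 2)/(k^2 - 2*k - 3)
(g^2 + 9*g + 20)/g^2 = 1 + 9/g + 20/g^2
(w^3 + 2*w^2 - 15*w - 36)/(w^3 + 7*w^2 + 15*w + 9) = (w - 4)/(w + 1)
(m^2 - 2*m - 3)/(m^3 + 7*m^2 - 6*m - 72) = (m + 1)/(m^2 + 10*m + 24)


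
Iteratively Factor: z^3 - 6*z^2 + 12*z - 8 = (z - 2)*(z^2 - 4*z + 4) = (z - 2)^2*(z - 2)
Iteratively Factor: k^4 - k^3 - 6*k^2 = (k - 3)*(k^3 + 2*k^2) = k*(k - 3)*(k^2 + 2*k) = k^2*(k - 3)*(k + 2)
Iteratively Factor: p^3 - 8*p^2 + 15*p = (p - 5)*(p^2 - 3*p) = p*(p - 5)*(p - 3)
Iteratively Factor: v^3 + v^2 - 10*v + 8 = (v - 2)*(v^2 + 3*v - 4) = (v - 2)*(v - 1)*(v + 4)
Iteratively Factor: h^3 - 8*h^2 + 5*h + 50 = (h - 5)*(h^2 - 3*h - 10) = (h - 5)*(h + 2)*(h - 5)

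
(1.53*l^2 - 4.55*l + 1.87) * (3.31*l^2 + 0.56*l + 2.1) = 5.0643*l^4 - 14.2037*l^3 + 6.8547*l^2 - 8.5078*l + 3.927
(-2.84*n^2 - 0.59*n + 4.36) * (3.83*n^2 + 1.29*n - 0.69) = -10.8772*n^4 - 5.9233*n^3 + 17.8973*n^2 + 6.0315*n - 3.0084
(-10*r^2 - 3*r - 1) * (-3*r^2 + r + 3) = 30*r^4 - r^3 - 30*r^2 - 10*r - 3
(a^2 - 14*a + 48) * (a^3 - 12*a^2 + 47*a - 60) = a^5 - 26*a^4 + 263*a^3 - 1294*a^2 + 3096*a - 2880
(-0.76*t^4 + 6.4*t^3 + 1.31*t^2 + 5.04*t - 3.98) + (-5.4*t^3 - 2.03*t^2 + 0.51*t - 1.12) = -0.76*t^4 + 1.0*t^3 - 0.72*t^2 + 5.55*t - 5.1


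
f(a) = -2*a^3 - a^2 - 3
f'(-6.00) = -204.00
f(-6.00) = 393.00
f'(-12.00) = -840.00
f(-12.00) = 3309.00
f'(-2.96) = -46.65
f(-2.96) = 40.11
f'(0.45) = -2.12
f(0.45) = -3.38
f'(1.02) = -8.28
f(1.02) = -6.16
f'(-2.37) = -28.96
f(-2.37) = 18.01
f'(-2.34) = -28.17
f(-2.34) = 17.15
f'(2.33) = -37.23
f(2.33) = -33.73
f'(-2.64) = -36.54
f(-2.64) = 26.83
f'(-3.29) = -58.36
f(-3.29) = 57.40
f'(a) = -6*a^2 - 2*a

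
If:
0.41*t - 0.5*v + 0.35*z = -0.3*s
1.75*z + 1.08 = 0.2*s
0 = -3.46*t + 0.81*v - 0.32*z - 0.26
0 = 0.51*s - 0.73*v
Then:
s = 4.18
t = 0.62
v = 2.92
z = -0.14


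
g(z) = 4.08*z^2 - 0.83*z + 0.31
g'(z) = 8.16*z - 0.83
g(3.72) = 53.68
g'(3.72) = 29.53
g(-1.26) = 7.83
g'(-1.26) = -11.11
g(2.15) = 17.39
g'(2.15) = 16.71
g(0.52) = 0.98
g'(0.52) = 3.41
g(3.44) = 45.74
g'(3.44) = 27.24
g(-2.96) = 38.51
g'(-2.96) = -24.98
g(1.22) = 5.37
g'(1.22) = 9.13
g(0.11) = 0.27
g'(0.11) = 0.07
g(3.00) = 34.54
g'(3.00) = 23.65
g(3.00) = 34.54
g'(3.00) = 23.65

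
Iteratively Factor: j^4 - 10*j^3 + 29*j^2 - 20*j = (j)*(j^3 - 10*j^2 + 29*j - 20) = j*(j - 5)*(j^2 - 5*j + 4) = j*(j - 5)*(j - 4)*(j - 1)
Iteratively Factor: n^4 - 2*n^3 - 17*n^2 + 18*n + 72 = (n + 2)*(n^3 - 4*n^2 - 9*n + 36) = (n - 3)*(n + 2)*(n^2 - n - 12) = (n - 4)*(n - 3)*(n + 2)*(n + 3)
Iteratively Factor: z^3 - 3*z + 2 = (z - 1)*(z^2 + z - 2) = (z - 1)^2*(z + 2)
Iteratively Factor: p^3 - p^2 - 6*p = (p)*(p^2 - p - 6) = p*(p + 2)*(p - 3)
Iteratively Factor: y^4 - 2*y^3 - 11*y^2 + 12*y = (y - 4)*(y^3 + 2*y^2 - 3*y) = (y - 4)*(y - 1)*(y^2 + 3*y) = y*(y - 4)*(y - 1)*(y + 3)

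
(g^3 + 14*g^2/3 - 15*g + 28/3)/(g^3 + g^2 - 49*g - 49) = (3*g^2 - 7*g + 4)/(3*(g^2 - 6*g - 7))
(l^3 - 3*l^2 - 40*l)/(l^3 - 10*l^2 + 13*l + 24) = l*(l + 5)/(l^2 - 2*l - 3)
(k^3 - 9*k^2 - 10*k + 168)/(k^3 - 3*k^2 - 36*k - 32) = (k^2 - 13*k + 42)/(k^2 - 7*k - 8)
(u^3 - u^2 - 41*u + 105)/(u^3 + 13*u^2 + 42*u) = (u^2 - 8*u + 15)/(u*(u + 6))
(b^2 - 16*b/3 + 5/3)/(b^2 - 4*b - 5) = (b - 1/3)/(b + 1)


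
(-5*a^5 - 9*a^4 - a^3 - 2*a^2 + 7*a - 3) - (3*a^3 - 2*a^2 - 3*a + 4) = -5*a^5 - 9*a^4 - 4*a^3 + 10*a - 7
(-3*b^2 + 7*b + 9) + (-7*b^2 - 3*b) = -10*b^2 + 4*b + 9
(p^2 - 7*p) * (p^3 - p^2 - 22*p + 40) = p^5 - 8*p^4 - 15*p^3 + 194*p^2 - 280*p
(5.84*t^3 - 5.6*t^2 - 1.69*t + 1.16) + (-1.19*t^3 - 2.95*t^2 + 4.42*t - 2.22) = 4.65*t^3 - 8.55*t^2 + 2.73*t - 1.06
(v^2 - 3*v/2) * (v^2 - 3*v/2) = v^4 - 3*v^3 + 9*v^2/4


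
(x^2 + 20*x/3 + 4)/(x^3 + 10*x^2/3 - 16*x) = (3*x + 2)/(x*(3*x - 8))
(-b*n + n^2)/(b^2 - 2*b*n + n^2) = -n/(b - n)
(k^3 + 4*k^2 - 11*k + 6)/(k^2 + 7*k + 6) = (k^2 - 2*k + 1)/(k + 1)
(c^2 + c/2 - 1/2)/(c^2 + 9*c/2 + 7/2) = (2*c - 1)/(2*c + 7)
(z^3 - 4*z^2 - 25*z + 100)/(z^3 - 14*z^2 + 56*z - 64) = (z^2 - 25)/(z^2 - 10*z + 16)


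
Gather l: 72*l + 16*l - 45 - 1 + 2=88*l - 44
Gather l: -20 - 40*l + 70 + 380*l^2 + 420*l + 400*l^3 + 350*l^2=400*l^3 + 730*l^2 + 380*l + 50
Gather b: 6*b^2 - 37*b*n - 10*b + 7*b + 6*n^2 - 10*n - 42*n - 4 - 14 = 6*b^2 + b*(-37*n - 3) + 6*n^2 - 52*n - 18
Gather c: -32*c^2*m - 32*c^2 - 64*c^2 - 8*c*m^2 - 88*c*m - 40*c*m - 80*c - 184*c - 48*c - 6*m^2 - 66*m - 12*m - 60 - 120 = c^2*(-32*m - 96) + c*(-8*m^2 - 128*m - 312) - 6*m^2 - 78*m - 180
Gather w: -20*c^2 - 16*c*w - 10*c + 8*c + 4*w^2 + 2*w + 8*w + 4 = -20*c^2 - 2*c + 4*w^2 + w*(10 - 16*c) + 4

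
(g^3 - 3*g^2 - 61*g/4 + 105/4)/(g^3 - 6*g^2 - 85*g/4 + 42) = (g - 5)/(g - 8)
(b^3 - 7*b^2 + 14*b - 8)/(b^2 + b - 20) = (b^2 - 3*b + 2)/(b + 5)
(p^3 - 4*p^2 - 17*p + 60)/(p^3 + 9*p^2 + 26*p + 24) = (p^2 - 8*p + 15)/(p^2 + 5*p + 6)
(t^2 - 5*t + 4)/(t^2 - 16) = (t - 1)/(t + 4)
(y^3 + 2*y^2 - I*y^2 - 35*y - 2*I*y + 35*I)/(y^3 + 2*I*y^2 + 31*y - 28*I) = (y^2 + 2*y - 35)/(y^2 + 3*I*y + 28)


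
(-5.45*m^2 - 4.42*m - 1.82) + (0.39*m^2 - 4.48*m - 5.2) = -5.06*m^2 - 8.9*m - 7.02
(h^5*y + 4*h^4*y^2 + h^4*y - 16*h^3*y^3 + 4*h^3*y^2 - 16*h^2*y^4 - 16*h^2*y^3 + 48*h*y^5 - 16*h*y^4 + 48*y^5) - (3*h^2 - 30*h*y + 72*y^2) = h^5*y + 4*h^4*y^2 + h^4*y - 16*h^3*y^3 + 4*h^3*y^2 - 16*h^2*y^4 - 16*h^2*y^3 - 3*h^2 + 48*h*y^5 - 16*h*y^4 + 30*h*y + 48*y^5 - 72*y^2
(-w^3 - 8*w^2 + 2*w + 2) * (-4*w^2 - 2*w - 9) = 4*w^5 + 34*w^4 + 17*w^3 + 60*w^2 - 22*w - 18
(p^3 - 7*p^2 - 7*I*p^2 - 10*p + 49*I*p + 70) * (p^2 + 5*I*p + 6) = p^5 - 7*p^4 - 2*I*p^4 + 31*p^3 + 14*I*p^3 - 217*p^2 - 92*I*p^2 - 60*p + 644*I*p + 420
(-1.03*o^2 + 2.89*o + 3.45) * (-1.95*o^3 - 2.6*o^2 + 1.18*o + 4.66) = 2.0085*o^5 - 2.9575*o^4 - 15.4569*o^3 - 10.3596*o^2 + 17.5384*o + 16.077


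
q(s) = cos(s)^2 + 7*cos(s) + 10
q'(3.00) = -0.71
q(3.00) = 4.05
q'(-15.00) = 3.56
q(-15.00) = 5.26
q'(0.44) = -3.75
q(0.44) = 17.15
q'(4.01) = 4.36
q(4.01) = 5.90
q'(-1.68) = 6.74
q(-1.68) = 9.25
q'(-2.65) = 2.47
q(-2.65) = 4.61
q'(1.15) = -7.14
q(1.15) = 13.03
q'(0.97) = -6.71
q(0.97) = 14.28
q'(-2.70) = 2.22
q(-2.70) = 4.49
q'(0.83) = -6.16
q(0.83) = 15.18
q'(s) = -2*sin(s)*cos(s) - 7*sin(s)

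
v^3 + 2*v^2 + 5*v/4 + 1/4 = (v + 1/2)^2*(v + 1)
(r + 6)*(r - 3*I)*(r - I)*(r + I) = r^4 + 6*r^3 - 3*I*r^3 + r^2 - 18*I*r^2 + 6*r - 3*I*r - 18*I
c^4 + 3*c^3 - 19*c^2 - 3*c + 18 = (c - 3)*(c - 1)*(c + 1)*(c + 6)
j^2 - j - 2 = (j - 2)*(j + 1)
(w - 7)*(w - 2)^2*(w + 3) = w^4 - 8*w^3 - w^2 + 68*w - 84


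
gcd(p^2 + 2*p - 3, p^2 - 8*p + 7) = p - 1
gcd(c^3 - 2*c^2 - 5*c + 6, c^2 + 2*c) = c + 2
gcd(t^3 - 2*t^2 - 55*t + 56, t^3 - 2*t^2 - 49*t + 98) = t + 7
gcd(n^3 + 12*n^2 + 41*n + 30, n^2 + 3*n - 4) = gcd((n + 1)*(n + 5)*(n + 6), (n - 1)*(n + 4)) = 1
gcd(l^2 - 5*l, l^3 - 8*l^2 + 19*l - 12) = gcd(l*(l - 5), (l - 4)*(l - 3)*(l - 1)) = 1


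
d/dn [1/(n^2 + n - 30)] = (-2*n - 1)/(n^2 + n - 30)^2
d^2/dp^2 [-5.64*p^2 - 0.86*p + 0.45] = -11.2800000000000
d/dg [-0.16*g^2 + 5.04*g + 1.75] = 5.04 - 0.32*g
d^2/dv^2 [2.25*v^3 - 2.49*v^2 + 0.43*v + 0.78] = 13.5*v - 4.98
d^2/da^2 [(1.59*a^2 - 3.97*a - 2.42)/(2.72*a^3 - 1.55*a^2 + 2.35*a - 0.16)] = (23.526912*a^6 - 176.229888*a^5 - 175.404096*a^4 + 216.190852*a^3 - 150.794988*a^2 + 52.477356*a - 28.432612)/(20.123648*a^9 - 34.40256*a^8 + 71.76312*a^7 - 66.720707*a^6 + 66.048585*a^5 - 32.969145*a^4 + 16.683571*a^3 - 2.76984*a^2 + 0.18048*a - 0.004096)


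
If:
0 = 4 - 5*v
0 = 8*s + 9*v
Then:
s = -9/10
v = 4/5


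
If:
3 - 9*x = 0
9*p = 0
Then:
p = 0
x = 1/3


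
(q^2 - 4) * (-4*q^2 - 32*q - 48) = -4*q^4 - 32*q^3 - 32*q^2 + 128*q + 192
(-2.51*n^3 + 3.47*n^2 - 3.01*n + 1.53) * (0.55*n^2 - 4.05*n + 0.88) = -1.3805*n^5 + 12.074*n^4 - 17.9178*n^3 + 16.0856*n^2 - 8.8453*n + 1.3464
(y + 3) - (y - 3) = 6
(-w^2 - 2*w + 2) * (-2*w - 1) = 2*w^3 + 5*w^2 - 2*w - 2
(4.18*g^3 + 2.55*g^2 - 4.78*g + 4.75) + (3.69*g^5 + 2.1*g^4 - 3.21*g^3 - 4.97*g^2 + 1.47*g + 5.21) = 3.69*g^5 + 2.1*g^4 + 0.97*g^3 - 2.42*g^2 - 3.31*g + 9.96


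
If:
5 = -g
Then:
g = -5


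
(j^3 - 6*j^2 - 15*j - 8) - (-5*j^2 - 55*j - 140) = j^3 - j^2 + 40*j + 132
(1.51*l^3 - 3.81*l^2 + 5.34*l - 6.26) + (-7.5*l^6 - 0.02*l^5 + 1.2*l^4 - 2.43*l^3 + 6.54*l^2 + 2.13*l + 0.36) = -7.5*l^6 - 0.02*l^5 + 1.2*l^4 - 0.92*l^3 + 2.73*l^2 + 7.47*l - 5.9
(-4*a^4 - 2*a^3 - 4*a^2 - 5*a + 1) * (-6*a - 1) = 24*a^5 + 16*a^4 + 26*a^3 + 34*a^2 - a - 1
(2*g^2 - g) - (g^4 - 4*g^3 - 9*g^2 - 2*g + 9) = -g^4 + 4*g^3 + 11*g^2 + g - 9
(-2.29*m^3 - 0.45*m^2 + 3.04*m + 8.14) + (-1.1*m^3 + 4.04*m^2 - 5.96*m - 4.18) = -3.39*m^3 + 3.59*m^2 - 2.92*m + 3.96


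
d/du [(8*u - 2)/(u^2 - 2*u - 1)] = 4*(-2*u^2 + u - 3)/(u^4 - 4*u^3 + 2*u^2 + 4*u + 1)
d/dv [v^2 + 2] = 2*v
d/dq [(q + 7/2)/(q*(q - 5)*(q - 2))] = (-4*q^3 - 7*q^2 + 98*q - 70)/(2*q^2*(q^4 - 14*q^3 + 69*q^2 - 140*q + 100))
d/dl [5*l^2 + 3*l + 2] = 10*l + 3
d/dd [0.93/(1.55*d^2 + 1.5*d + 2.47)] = (-2.883*d - 1.395)/(1.55*d^2 + 1.5*d + 2.47)^2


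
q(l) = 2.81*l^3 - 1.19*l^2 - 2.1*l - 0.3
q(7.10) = 930.53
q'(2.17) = 32.43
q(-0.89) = -1.35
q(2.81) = 46.75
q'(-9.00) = 702.15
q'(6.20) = 307.19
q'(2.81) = 57.78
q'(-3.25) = 94.68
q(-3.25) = -102.51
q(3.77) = 125.44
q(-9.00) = -2126.28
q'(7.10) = 405.96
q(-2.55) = -49.28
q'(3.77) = 108.74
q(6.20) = 610.64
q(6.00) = 551.22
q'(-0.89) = 6.70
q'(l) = 8.43*l^2 - 2.38*l - 2.1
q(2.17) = 18.25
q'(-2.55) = 58.79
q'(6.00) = 287.10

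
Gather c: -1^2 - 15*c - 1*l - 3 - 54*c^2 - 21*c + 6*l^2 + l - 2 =-54*c^2 - 36*c + 6*l^2 - 6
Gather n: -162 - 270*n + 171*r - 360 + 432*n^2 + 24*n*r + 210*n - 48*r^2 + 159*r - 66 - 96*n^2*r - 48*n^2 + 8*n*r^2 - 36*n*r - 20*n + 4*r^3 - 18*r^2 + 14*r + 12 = n^2*(384 - 96*r) + n*(8*r^2 - 12*r - 80) + 4*r^3 - 66*r^2 + 344*r - 576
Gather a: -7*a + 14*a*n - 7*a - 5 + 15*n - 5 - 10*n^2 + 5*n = a*(14*n - 14) - 10*n^2 + 20*n - 10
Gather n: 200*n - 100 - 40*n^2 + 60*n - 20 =-40*n^2 + 260*n - 120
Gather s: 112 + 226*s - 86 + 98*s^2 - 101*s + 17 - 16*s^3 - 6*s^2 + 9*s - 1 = -16*s^3 + 92*s^2 + 134*s + 42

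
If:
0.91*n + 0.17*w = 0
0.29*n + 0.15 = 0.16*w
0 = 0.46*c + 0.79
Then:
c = -1.72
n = -0.13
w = 0.70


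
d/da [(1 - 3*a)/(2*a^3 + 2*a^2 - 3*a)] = (12*a^3 - 4*a + 3)/(a^2*(4*a^4 + 8*a^3 - 8*a^2 - 12*a + 9))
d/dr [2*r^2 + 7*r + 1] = 4*r + 7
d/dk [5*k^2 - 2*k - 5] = 10*k - 2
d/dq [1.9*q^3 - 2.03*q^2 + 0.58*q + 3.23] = 5.7*q^2 - 4.06*q + 0.58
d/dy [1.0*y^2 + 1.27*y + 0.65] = 2.0*y + 1.27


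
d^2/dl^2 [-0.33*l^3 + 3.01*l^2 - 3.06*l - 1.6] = 6.02 - 1.98*l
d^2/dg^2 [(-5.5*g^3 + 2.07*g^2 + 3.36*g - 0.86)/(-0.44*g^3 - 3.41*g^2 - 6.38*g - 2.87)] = (-17.305904*g^6 - 96.5405760000003*g^5 - 76.7294880000009*g^4 + 428.128712*g^3 + 851.202858*g^2 + 574.861452*g + 142.12491)/(0.085184*g^9 + 1.980528*g^8 + 19.054596*g^7 + 98.754029*g^6 + 302.12853*g^5 + 564.863937*g^4 + 645.201656*g^3 + 434.728371*g^2 + 157.654266*g + 23.639903)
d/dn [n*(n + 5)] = 2*n + 5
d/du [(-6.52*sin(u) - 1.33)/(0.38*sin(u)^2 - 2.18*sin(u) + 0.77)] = (2.4776*sin(u)^2 + 1.0108*sin(u) - 7.9198)*cos(u)/(0.1444*sin(u)^4 - 1.6568*sin(u)^3 + 5.3376*sin(u)^2 - 3.3572*sin(u) + 0.5929)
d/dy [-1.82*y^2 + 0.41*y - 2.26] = 0.41 - 3.64*y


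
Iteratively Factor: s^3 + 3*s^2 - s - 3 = (s - 1)*(s^2 + 4*s + 3) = (s - 1)*(s + 1)*(s + 3)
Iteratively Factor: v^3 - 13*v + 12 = (v + 4)*(v^2 - 4*v + 3) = (v - 1)*(v + 4)*(v - 3)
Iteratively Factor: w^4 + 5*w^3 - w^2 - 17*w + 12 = (w + 3)*(w^3 + 2*w^2 - 7*w + 4) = (w - 1)*(w + 3)*(w^2 + 3*w - 4) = (w - 1)^2*(w + 3)*(w + 4)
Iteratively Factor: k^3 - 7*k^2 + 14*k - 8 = (k - 1)*(k^2 - 6*k + 8) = (k - 2)*(k - 1)*(k - 4)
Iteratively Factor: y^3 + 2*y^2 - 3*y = (y)*(y^2 + 2*y - 3) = y*(y + 3)*(y - 1)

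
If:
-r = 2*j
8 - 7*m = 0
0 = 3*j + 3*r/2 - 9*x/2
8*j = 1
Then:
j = 1/8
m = 8/7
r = -1/4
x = 0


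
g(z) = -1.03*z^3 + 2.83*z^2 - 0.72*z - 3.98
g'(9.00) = -200.07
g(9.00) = -532.10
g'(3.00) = -11.55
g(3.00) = -8.48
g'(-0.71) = -6.30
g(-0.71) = -1.67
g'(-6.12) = -151.09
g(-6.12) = 342.52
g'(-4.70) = -95.58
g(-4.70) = 168.86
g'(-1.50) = -16.16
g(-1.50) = 6.94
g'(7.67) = -139.09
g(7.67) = -307.77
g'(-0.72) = -6.40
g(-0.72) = -1.61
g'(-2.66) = -37.64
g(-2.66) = 37.34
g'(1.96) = -1.50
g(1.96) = -2.27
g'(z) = -3.09*z^2 + 5.66*z - 0.72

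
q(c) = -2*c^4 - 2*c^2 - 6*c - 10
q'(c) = -8*c^3 - 4*c - 6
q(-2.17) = -50.75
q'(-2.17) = 84.43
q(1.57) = -36.50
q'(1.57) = -43.24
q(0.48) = -13.45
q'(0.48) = -8.80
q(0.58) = -14.38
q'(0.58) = -9.88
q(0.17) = -11.08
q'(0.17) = -6.72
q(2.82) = -169.31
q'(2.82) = -196.69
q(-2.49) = -84.34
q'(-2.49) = 127.47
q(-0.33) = -8.26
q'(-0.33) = -4.39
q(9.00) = -13348.00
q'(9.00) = -5874.00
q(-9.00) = -13240.00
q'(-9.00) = 5862.00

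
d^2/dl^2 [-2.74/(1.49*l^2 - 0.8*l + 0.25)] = (12.166148*l^2 - 6.53216*l - 2.74*(2.98*l - 0.8)*(5.96*l - 1.6) + 2.0413)/(1.49*l^2 - 0.8*l + 0.25)^3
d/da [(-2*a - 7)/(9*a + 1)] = 61/(9*a + 1)^2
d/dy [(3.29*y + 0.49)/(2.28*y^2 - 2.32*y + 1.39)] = (-7.5012*y^2 - 2.2344*y + 5.7099)/(5.1984*y^4 - 10.5792*y^3 + 11.7208*y^2 - 6.4496*y + 1.9321)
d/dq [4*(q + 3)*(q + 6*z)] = 8*q + 24*z + 12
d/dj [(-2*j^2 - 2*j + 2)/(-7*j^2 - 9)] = 2*(-7*j^2 + 32*j + 9)/(49*j^4 + 126*j^2 + 81)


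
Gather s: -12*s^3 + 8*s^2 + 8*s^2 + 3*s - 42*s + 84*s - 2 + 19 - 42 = -12*s^3 + 16*s^2 + 45*s - 25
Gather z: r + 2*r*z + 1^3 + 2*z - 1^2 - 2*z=2*r*z + r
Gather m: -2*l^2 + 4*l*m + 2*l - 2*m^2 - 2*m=-2*l^2 + 2*l - 2*m^2 + m*(4*l - 2)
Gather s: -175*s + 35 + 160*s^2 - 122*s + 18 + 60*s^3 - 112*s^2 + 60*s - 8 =60*s^3 + 48*s^2 - 237*s + 45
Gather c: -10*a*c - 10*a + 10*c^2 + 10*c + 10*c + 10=-10*a + 10*c^2 + c*(20 - 10*a) + 10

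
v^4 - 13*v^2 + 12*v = v*(v - 3)*(v - 1)*(v + 4)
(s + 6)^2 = s^2 + 12*s + 36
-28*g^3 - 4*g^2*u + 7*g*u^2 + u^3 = (-2*g + u)*(2*g + u)*(7*g + u)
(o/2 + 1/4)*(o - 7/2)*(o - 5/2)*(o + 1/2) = o^4/2 - 5*o^3/2 + 3*o^2/2 + 29*o/8 + 35/32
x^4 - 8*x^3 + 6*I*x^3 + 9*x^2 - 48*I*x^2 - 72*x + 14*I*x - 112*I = (x - 8)*(x - 2*I)*(x + I)*(x + 7*I)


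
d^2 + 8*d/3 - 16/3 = (d - 4/3)*(d + 4)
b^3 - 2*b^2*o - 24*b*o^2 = b*(b - 6*o)*(b + 4*o)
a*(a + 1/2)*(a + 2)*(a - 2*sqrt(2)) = a^4 - 2*sqrt(2)*a^3 + 5*a^3/2 - 5*sqrt(2)*a^2 + a^2 - 2*sqrt(2)*a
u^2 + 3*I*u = u*(u + 3*I)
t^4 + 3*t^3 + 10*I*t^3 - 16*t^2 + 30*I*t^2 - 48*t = t*(t + 3)*(t + 2*I)*(t + 8*I)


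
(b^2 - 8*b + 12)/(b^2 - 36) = (b - 2)/(b + 6)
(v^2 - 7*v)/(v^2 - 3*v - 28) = v/(v + 4)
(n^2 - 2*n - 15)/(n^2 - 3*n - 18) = (n - 5)/(n - 6)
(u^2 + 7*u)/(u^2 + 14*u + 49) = u/(u + 7)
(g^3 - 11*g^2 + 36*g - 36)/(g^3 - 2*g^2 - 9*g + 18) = (g - 6)/(g + 3)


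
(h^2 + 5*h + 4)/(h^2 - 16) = (h + 1)/(h - 4)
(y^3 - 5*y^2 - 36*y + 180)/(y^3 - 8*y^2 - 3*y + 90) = (y + 6)/(y + 3)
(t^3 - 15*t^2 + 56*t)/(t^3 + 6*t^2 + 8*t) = (t^2 - 15*t + 56)/(t^2 + 6*t + 8)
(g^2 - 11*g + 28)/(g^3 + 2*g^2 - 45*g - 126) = (g - 4)/(g^2 + 9*g + 18)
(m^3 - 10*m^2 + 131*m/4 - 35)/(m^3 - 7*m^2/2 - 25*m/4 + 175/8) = 2*(m - 4)/(2*m + 5)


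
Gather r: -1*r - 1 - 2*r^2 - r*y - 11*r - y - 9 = -2*r^2 + r*(-y - 12) - y - 10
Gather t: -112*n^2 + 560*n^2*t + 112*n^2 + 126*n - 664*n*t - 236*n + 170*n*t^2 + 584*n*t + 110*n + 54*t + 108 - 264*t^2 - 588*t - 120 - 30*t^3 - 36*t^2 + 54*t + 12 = -30*t^3 + t^2*(170*n - 300) + t*(560*n^2 - 80*n - 480)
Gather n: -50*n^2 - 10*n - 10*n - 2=-50*n^2 - 20*n - 2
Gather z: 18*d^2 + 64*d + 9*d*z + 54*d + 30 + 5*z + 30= 18*d^2 + 118*d + z*(9*d + 5) + 60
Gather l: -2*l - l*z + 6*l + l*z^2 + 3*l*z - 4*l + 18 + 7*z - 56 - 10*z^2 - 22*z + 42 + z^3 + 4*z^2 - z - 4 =l*(z^2 + 2*z) + z^3 - 6*z^2 - 16*z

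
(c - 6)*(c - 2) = c^2 - 8*c + 12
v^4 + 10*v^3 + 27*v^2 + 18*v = v*(v + 1)*(v + 3)*(v + 6)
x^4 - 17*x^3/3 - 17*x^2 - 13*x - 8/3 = (x - 8)*(x + 1/3)*(x + 1)^2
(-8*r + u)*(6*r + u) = -48*r^2 - 2*r*u + u^2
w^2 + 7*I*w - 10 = (w + 2*I)*(w + 5*I)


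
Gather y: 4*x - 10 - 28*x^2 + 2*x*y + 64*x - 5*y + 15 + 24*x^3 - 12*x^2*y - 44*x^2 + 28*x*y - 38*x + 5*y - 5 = 24*x^3 - 72*x^2 + 30*x + y*(-12*x^2 + 30*x)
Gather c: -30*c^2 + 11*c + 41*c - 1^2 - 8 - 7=-30*c^2 + 52*c - 16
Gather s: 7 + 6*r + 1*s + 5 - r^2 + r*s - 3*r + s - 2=-r^2 + 3*r + s*(r + 2) + 10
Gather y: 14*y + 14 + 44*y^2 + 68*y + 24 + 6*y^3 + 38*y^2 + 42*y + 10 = 6*y^3 + 82*y^2 + 124*y + 48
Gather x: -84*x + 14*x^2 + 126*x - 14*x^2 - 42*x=0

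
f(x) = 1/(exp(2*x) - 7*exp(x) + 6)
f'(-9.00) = 0.00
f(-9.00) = 0.17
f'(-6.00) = 0.00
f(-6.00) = 0.17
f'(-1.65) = 0.06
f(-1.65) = 0.21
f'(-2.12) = 0.03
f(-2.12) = 0.19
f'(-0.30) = 2.20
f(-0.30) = 0.73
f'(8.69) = -0.00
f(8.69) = 0.00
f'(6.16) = -0.00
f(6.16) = 0.00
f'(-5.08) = 0.00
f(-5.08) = 0.17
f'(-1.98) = 0.04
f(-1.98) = 0.20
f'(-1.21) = 0.12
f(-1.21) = 0.25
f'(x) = (-2*exp(2*x) + 7*exp(x))/(exp(2*x) - 7*exp(x) + 6)^2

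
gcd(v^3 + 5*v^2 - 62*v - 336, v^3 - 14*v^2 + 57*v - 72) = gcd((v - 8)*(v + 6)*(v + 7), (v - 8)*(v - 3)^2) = v - 8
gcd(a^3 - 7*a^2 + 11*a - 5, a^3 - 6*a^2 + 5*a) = a^2 - 6*a + 5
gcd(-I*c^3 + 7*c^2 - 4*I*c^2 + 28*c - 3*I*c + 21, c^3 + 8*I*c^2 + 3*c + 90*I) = 1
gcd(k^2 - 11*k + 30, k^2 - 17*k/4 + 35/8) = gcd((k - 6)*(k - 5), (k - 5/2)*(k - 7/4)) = 1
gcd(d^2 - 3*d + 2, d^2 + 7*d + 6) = 1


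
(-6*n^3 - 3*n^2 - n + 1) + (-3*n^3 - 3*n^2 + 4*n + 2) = -9*n^3 - 6*n^2 + 3*n + 3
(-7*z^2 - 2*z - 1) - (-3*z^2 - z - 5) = -4*z^2 - z + 4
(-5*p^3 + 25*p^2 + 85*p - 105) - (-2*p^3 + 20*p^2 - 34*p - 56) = -3*p^3 + 5*p^2 + 119*p - 49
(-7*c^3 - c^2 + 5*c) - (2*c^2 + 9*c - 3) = -7*c^3 - 3*c^2 - 4*c + 3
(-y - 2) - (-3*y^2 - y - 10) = 3*y^2 + 8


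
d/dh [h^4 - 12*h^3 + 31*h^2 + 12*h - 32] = 4*h^3 - 36*h^2 + 62*h + 12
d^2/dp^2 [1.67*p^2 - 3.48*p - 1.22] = 3.34000000000000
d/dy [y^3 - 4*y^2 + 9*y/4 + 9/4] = 3*y^2 - 8*y + 9/4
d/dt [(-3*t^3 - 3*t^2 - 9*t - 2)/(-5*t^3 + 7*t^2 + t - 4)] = 2*(-18*t^4 - 48*t^3 + 33*t^2 + 26*t + 19)/(25*t^6 - 70*t^5 + 39*t^4 + 54*t^3 - 55*t^2 - 8*t + 16)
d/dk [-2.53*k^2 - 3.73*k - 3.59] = -5.06*k - 3.73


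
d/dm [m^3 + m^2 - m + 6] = 3*m^2 + 2*m - 1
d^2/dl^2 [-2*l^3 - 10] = -12*l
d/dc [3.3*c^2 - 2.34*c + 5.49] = 6.6*c - 2.34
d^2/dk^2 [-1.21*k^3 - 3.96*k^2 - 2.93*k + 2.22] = -7.26*k - 7.92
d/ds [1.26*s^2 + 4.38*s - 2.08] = 2.52*s + 4.38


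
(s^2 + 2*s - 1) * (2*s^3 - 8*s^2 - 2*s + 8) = 2*s^5 - 4*s^4 - 20*s^3 + 12*s^2 + 18*s - 8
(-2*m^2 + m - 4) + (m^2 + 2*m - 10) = -m^2 + 3*m - 14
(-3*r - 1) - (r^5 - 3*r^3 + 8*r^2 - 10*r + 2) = -r^5 + 3*r^3 - 8*r^2 + 7*r - 3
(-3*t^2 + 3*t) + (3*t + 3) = -3*t^2 + 6*t + 3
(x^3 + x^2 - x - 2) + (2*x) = x^3 + x^2 + x - 2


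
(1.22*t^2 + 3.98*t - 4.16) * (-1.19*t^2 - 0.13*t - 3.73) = -1.4518*t^4 - 4.8948*t^3 - 0.1176*t^2 - 14.3046*t + 15.5168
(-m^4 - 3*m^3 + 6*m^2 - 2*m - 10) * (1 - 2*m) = 2*m^5 + 5*m^4 - 15*m^3 + 10*m^2 + 18*m - 10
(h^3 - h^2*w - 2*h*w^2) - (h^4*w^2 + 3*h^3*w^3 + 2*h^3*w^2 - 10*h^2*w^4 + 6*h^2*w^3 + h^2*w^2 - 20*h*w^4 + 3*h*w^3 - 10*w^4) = -h^4*w^2 - 3*h^3*w^3 - 2*h^3*w^2 + h^3 + 10*h^2*w^4 - 6*h^2*w^3 - h^2*w^2 - h^2*w + 20*h*w^4 - 3*h*w^3 - 2*h*w^2 + 10*w^4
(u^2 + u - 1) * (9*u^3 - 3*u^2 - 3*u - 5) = 9*u^5 + 6*u^4 - 15*u^3 - 5*u^2 - 2*u + 5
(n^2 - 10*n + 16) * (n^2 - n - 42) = n^4 - 11*n^3 - 16*n^2 + 404*n - 672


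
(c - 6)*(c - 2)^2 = c^3 - 10*c^2 + 28*c - 24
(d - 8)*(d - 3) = d^2 - 11*d + 24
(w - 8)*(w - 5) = w^2 - 13*w + 40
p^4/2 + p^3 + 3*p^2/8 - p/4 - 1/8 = (p/2 + 1/2)*(p - 1/2)*(p + 1/2)*(p + 1)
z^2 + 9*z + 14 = (z + 2)*(z + 7)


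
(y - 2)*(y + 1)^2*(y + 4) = y^4 + 4*y^3 - 3*y^2 - 14*y - 8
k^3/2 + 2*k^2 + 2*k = k*(k/2 + 1)*(k + 2)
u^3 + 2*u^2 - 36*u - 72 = (u - 6)*(u + 2)*(u + 6)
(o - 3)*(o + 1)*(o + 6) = o^3 + 4*o^2 - 15*o - 18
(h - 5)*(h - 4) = h^2 - 9*h + 20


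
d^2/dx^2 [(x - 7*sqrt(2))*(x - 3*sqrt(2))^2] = 6*x - 26*sqrt(2)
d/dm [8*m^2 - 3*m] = 16*m - 3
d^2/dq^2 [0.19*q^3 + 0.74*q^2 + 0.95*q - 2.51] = 1.14*q + 1.48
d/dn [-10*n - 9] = -10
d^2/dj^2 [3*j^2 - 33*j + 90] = 6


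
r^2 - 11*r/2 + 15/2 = (r - 3)*(r - 5/2)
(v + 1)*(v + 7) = v^2 + 8*v + 7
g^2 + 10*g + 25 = (g + 5)^2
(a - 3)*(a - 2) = a^2 - 5*a + 6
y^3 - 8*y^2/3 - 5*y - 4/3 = (y - 4)*(y + 1/3)*(y + 1)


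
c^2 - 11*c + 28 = (c - 7)*(c - 4)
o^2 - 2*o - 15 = (o - 5)*(o + 3)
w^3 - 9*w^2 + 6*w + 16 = (w - 8)*(w - 2)*(w + 1)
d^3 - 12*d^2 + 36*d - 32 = (d - 8)*(d - 2)^2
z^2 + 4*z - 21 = (z - 3)*(z + 7)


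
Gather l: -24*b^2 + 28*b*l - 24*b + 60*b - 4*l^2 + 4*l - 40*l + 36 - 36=-24*b^2 + 36*b - 4*l^2 + l*(28*b - 36)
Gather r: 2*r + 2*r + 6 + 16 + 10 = 4*r + 32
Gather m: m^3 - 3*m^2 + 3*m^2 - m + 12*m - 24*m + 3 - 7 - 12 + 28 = m^3 - 13*m + 12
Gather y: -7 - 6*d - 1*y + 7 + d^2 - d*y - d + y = d^2 - d*y - 7*d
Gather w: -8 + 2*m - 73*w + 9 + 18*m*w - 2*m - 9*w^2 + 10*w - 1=-9*w^2 + w*(18*m - 63)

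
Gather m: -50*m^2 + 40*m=-50*m^2 + 40*m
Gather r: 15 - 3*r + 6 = 21 - 3*r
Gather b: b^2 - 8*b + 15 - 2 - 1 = b^2 - 8*b + 12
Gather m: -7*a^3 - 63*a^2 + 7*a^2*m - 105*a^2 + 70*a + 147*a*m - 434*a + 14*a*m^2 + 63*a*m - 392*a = -7*a^3 - 168*a^2 + 14*a*m^2 - 756*a + m*(7*a^2 + 210*a)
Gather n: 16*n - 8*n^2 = -8*n^2 + 16*n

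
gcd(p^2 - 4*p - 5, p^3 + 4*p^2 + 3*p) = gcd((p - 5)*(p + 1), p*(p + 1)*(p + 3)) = p + 1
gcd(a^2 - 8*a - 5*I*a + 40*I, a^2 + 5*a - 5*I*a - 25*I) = a - 5*I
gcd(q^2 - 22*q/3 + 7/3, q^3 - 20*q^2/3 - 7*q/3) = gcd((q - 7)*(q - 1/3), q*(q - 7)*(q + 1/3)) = q - 7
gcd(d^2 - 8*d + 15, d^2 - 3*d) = d - 3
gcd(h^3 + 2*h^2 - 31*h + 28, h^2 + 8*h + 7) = h + 7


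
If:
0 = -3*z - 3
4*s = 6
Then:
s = 3/2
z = -1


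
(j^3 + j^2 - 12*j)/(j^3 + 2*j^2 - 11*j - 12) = j/(j + 1)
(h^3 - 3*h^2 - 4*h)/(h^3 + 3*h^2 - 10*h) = (h^2 - 3*h - 4)/(h^2 + 3*h - 10)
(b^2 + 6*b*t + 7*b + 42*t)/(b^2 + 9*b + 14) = (b + 6*t)/(b + 2)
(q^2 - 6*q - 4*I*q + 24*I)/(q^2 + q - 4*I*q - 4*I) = (q - 6)/(q + 1)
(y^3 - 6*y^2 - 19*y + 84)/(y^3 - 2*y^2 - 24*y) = (y^2 - 10*y + 21)/(y*(y - 6))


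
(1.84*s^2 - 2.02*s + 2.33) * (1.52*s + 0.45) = 2.7968*s^3 - 2.2424*s^2 + 2.6326*s + 1.0485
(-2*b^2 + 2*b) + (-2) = -2*b^2 + 2*b - 2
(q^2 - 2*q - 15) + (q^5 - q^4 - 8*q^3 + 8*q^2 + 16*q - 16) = q^5 - q^4 - 8*q^3 + 9*q^2 + 14*q - 31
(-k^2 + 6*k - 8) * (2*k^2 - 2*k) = -2*k^4 + 14*k^3 - 28*k^2 + 16*k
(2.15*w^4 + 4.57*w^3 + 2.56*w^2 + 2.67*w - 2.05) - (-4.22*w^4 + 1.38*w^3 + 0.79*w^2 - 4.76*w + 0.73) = 6.37*w^4 + 3.19*w^3 + 1.77*w^2 + 7.43*w - 2.78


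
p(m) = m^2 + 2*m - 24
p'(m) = 2*m + 2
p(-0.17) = -24.31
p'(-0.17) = 1.66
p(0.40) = -23.04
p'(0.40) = 2.80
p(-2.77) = -21.87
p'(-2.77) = -3.54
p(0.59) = -22.47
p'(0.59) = 3.18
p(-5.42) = -5.46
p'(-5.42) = -8.84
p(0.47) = -22.84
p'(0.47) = 2.94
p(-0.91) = -24.99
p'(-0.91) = 0.18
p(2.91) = -9.71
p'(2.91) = 7.82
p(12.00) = 144.00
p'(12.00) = 26.00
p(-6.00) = 0.00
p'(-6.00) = -10.00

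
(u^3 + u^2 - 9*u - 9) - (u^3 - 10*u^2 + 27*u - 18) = 11*u^2 - 36*u + 9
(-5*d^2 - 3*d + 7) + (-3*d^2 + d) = -8*d^2 - 2*d + 7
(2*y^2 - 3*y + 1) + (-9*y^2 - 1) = -7*y^2 - 3*y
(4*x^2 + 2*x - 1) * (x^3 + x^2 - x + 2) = 4*x^5 + 6*x^4 - 3*x^3 + 5*x^2 + 5*x - 2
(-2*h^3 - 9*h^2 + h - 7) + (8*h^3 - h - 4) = 6*h^3 - 9*h^2 - 11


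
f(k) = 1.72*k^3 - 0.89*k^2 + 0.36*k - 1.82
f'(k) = 5.16*k^2 - 1.78*k + 0.36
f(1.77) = 5.57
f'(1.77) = 13.38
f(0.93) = -0.87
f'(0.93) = 3.17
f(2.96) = 36.05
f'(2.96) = 40.30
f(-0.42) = -2.26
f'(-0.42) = 2.02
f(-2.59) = -38.61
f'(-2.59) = 39.58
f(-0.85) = -3.83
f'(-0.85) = 5.60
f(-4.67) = -198.09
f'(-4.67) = 121.21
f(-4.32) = -158.65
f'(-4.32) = 104.35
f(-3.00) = -57.35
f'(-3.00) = 52.14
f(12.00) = 2846.50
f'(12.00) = 722.04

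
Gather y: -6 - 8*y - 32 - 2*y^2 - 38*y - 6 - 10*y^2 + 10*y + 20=-12*y^2 - 36*y - 24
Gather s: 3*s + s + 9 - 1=4*s + 8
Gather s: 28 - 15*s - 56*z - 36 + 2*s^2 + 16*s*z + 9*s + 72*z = 2*s^2 + s*(16*z - 6) + 16*z - 8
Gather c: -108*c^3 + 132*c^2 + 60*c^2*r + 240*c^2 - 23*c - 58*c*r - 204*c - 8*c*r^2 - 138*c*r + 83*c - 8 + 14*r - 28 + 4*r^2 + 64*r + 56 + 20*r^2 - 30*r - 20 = -108*c^3 + c^2*(60*r + 372) + c*(-8*r^2 - 196*r - 144) + 24*r^2 + 48*r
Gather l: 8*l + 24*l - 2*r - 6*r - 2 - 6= 32*l - 8*r - 8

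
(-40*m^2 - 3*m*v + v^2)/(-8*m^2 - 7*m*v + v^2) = (5*m + v)/(m + v)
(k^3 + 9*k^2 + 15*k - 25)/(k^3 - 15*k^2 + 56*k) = (k^3 + 9*k^2 + 15*k - 25)/(k*(k^2 - 15*k + 56))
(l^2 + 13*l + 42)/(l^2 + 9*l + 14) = (l + 6)/(l + 2)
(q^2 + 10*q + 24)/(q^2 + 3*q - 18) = (q + 4)/(q - 3)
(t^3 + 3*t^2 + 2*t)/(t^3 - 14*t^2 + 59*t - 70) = t*(t^2 + 3*t + 2)/(t^3 - 14*t^2 + 59*t - 70)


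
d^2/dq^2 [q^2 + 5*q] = 2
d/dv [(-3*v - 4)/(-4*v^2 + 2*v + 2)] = (-6*v^2 - 16*v + 1)/(2*(4*v^4 - 4*v^3 - 3*v^2 + 2*v + 1))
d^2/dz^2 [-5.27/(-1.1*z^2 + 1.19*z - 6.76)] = (-12.7534*z^2 + 13.79686*z + 5.27*(2.2*z - 1.19)*(4.4*z - 2.38) - 78.37544)/(1.1*z^2 - 1.19*z + 6.76)^3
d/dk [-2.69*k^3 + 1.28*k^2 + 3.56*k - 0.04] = -8.07*k^2 + 2.56*k + 3.56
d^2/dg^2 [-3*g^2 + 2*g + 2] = -6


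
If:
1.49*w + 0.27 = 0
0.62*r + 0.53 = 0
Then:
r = -0.85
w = -0.18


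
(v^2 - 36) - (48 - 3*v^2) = 4*v^2 - 84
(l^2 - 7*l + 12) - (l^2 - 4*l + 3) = 9 - 3*l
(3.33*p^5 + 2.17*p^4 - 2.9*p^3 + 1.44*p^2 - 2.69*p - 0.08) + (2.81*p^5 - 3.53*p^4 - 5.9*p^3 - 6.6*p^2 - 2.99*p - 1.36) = 6.14*p^5 - 1.36*p^4 - 8.8*p^3 - 5.16*p^2 - 5.68*p - 1.44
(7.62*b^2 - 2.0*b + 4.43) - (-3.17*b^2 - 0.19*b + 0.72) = 10.79*b^2 - 1.81*b + 3.71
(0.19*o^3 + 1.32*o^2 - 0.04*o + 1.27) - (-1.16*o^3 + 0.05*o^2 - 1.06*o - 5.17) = 1.35*o^3 + 1.27*o^2 + 1.02*o + 6.44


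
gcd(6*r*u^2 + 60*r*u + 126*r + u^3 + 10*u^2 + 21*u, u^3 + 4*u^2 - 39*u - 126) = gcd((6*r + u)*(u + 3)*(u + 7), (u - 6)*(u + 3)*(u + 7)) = u^2 + 10*u + 21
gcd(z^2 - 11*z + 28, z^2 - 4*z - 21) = z - 7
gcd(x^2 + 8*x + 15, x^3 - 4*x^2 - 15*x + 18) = x + 3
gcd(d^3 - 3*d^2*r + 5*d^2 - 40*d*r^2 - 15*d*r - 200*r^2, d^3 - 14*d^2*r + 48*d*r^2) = -d + 8*r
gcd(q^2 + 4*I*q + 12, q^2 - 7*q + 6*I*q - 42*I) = q + 6*I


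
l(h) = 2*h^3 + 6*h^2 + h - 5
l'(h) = 6*h^2 + 12*h + 1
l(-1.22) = -0.92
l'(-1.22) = -4.71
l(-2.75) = -3.97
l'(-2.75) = 13.38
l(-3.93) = -37.66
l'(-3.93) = 46.51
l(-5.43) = -153.73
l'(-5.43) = 112.75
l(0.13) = -4.76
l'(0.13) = 2.66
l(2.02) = 37.99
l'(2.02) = 49.72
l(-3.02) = -8.38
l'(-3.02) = 19.48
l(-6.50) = -307.25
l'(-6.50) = 176.50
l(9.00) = 1948.00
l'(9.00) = 595.00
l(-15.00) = -5420.00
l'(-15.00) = 1171.00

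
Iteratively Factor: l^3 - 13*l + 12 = (l - 3)*(l^2 + 3*l - 4) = (l - 3)*(l + 4)*(l - 1)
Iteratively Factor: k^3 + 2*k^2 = (k + 2)*(k^2) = k*(k + 2)*(k)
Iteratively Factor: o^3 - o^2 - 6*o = (o + 2)*(o^2 - 3*o) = o*(o + 2)*(o - 3)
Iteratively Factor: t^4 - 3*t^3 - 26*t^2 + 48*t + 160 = (t - 4)*(t^3 + t^2 - 22*t - 40) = (t - 5)*(t - 4)*(t^2 + 6*t + 8) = (t - 5)*(t - 4)*(t + 4)*(t + 2)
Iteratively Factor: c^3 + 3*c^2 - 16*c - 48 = (c + 4)*(c^2 - c - 12) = (c + 3)*(c + 4)*(c - 4)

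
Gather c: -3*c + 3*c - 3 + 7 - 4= 0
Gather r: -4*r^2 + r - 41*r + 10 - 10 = -4*r^2 - 40*r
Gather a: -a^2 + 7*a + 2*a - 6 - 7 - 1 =-a^2 + 9*a - 14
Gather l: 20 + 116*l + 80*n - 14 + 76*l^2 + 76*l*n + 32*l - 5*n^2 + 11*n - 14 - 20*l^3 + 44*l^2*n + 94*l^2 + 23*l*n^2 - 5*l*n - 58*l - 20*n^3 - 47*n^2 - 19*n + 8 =-20*l^3 + l^2*(44*n + 170) + l*(23*n^2 + 71*n + 90) - 20*n^3 - 52*n^2 + 72*n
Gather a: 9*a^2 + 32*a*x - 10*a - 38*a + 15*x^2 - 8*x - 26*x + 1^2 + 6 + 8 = 9*a^2 + a*(32*x - 48) + 15*x^2 - 34*x + 15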